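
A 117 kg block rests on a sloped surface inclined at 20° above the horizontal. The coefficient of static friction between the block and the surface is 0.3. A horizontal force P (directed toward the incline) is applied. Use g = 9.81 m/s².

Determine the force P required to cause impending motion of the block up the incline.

At impending motion up the slope, friction acts down-slope at its limit: f = μ_s N.
Perpendicular to the incline: N = m g cos θ + P sin θ.
Along the incline: P cos θ = m g sin θ + μ_s N = m g sin θ + μ_s (m g cos θ + P sin θ).
Solving, P (cos θ − μ_s sin θ) = m g (sin θ + μ_s cos θ), so P = 117×9.81×(sin 20° + 0.3 cos 20°)/(cos 20° − 0.3 sin 20°) = 1150×0.6239/0.8371 = 855 N.

P ≈ 855 N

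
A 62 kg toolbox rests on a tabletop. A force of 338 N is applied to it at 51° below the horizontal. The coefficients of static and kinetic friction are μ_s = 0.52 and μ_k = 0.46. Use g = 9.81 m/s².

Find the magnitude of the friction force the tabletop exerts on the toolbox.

N = m g + P sin α = 608.2 + 338×sin 51° = 870.9 N.
The horizontal driving force is P cos α = 212.7 N, so equilibrium needs friction f = 212.7 N.
The static-friction limit is μ_s N = 452.9 N.
212.7 ≤ 452.9 N → static; friction equals the required 213 N.

f ≈ 213 N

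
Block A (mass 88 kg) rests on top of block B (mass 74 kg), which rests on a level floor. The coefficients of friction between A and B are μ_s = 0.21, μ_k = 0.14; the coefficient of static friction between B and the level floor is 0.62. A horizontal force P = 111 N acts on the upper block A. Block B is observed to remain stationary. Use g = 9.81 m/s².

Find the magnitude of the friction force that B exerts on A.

f ≈ 111 N

The normal force B exerts on A is simply A's weight, N₁ = 863.3 N.
So the A–B interface can sustain at most μ_s N₁ = 181.3 N of static friction.
P = 111 N is within that limit, so A and B move together (both at rest); the A–B friction is simply f₁ = P = 111 N.
B experiences an equal 111 N forward from A (third law). B is in equilibrium, so the floor supplies f₂ = 111 N of static friction (limit μ_s(m_A+m_B)g = 985.3 N, not exceeded).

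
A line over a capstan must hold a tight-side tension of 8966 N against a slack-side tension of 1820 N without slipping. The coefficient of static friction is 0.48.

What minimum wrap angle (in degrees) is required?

β_min ≈ 190°

T₂/T₁ = e^{μβ} → β = ln(T₂/T₁)/μ.
β = ln(8966/1820)/0.48 = 1.595/0.48 = 3.322 rad.
In degrees: β = 3.322 × 180/π = 190°.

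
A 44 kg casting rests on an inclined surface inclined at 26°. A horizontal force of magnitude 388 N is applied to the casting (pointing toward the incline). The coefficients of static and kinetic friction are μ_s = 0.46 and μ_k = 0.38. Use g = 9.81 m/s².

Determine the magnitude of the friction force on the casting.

f ≈ 160 N (down the incline)

Normal direction: N = m g cos θ + P sin θ = 558 N.
Along the incline, the net driving force (taking up-slope positive) is P cos θ − m g sin θ = 348.7 − 189.2 = 159.5 N, so equilibrium requires friction f = -159.5 N (down-slope).
Maximum static friction: μ_s N = 0.46 × 558 = 256.7 N.
|f_req| = 159.5 ≤ 256.7 N → the casting is in equilibrium; friction equals the required value.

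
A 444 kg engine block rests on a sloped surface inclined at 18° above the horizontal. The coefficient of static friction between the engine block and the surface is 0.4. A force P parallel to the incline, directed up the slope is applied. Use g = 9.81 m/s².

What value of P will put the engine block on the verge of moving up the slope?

P ≈ 3000 N

At impending motion up the slope, friction acts down-slope at its limit: f = μ_s N.
P is parallel to the surface, so N = m g cos θ = 4140 N.
Along the incline: P = m g sin θ + μ_s N = 1350 + 0.4×4140 = 3000 N.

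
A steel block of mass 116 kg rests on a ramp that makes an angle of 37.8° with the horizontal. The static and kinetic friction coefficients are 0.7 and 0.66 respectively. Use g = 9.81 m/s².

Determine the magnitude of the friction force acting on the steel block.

f ≈ 593 N (up the incline)

Perpendicular to the surface, N = m g cos θ = 116·9.81·cos 37.8° = 899.2 N.
Along the slope the weight component is m g sin θ = 697.5 N; friction must supply exactly this, acting up-slope.
The static-friction ceiling is μ_s N = 0.7 × 899.2 = 629.4 N.
Since |697.5| > 629.4 N, static friction cannot hold it; the steel block slides down the incline and kinetic friction applies: f = μ_k N = 0.66 × 899.2 = 593 N.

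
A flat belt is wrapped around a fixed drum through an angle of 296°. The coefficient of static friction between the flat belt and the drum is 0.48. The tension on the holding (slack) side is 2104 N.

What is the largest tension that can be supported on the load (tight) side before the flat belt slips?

At impending slip the capstan equation gives T₂/T₁ = e^{μβ} with β in radians.
β = 296° × π/180 = 5.166 rad.
e^{μβ} = e^{0.48×5.166} = 11.94.
T₂ = T₁ · e^{μβ} = 2104 × 11.94 = 25100 N.

T_max ≈ 25100 N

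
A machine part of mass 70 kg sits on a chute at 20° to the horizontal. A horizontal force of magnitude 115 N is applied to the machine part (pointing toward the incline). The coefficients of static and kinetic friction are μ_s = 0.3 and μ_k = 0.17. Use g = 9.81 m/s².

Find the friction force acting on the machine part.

The horizontal push has a component P sin θ into the surface, so N = m g cos θ + P sin θ = 645.3 + 39.33 = 684.6 N.
Along the incline, the net driving force (taking up-slope positive) is P cos θ − m g sin θ = 108.1 − 234.9 = -126.8 N, so equilibrium requires friction f = 126.8 N (up-slope).
The limit of static friction is μ_s N = 205.4 N.
|f_req| = 126.8 ≤ 205.4 N → the machine part is in equilibrium; friction equals the required value.

f ≈ 127 N (up the incline)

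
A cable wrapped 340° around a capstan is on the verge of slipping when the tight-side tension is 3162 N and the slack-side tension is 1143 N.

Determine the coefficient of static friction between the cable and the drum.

μ ≈ 0.171

T₂/T₁ = e^{μβ} → μ = ln(T₂/T₁)/β.
β = 340° = 5.934 rad.
μ = ln(3162/1143)/5.934 = ln(2.766)/5.934 = 0.171.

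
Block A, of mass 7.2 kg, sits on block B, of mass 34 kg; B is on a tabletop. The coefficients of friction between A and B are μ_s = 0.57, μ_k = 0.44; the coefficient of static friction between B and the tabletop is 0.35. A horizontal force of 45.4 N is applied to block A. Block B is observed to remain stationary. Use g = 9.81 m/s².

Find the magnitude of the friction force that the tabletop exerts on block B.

f ≈ 31.1 N

The normal force B exerts on A is simply A's weight, N₁ = 70.63 N.
Maximum static friction on A from B: μ_s N₁ = 0.57×70.63 = 40.26 N.
Since P = 45.4 N > 40.26 N, A slides on B; the A–B friction is kinetic: f₁ = μ_k N₁ = 0.44×70.63 = 31.1 N.
B experiences an equal 31.1 N forward from A (third law). B is in equilibrium, so the floor supplies f₂ = 31.1 N of static friction (limit μ_s(m_A+m_B)g = 141.5 N, not exceeded).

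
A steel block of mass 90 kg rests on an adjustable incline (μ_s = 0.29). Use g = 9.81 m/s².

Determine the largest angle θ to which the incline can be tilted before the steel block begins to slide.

At the slip threshold, m g sin θ = μ_s · m g cos θ, so tan θ = μ_s.
θ_max = arctan(0.29) = 16.2°.

θ_max ≈ 16.2°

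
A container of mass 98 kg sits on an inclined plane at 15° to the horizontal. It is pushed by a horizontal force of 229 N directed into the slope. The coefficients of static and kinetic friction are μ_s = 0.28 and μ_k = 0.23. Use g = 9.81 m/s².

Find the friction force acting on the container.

Normal direction: N = m g cos θ + P sin θ = 987.9 N.
Along the incline, the net driving force (taking up-slope positive) is P cos θ − m g sin θ = 221.2 − 248.8 = -27.63 N, so equilibrium requires friction f = 27.63 N (up-slope).
The limit of static friction is μ_s N = 276.6 N.
|f_req| = 27.63 ≤ 276.6 N → the container is in equilibrium; friction equals the required value.

f ≈ 27.6 N (up the incline)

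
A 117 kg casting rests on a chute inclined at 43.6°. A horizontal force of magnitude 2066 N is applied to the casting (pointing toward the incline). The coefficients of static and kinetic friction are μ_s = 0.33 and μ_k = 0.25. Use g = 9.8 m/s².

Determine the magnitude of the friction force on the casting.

The horizontal push has a component P sin θ into the surface, so N = m g cos θ + P sin θ = 830.3 + 1425 = 2255 N.
Along the incline, the net driving force (taking up-slope positive) is P cos θ − m g sin θ = 1496 − 790.7 = 705.4 N, so equilibrium requires friction f = -705.4 N (down-slope).
Maximum static friction: μ_s N = 0.33 × 2255 = 744.2 N.
Since 705.4 N is within the 744.2 N limit, the casting stays put and friction is exactly 705 N.

f ≈ 705 N (down the incline)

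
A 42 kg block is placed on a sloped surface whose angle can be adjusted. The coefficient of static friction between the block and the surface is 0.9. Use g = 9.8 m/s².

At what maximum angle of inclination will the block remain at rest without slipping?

θ_max ≈ 42°

At the slip threshold, m g sin θ = μ_s · m g cos θ, so tan θ = μ_s.
θ_max = arctan(0.9) = 42°.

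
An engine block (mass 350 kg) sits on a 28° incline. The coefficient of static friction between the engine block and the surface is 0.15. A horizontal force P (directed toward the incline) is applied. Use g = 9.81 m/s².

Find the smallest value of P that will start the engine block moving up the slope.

P ≈ 2540 N

At impending motion up the slope, friction acts down-slope at its limit: f = μ_s N.
Perpendicular to the incline: N = m g cos θ + P sin θ.
Along the incline: P cos θ = m g sin θ + μ_s N = m g sin θ + μ_s (m g cos θ + P sin θ).
Solving, P (cos θ − μ_s sin θ) = m g (sin θ + μ_s cos θ), so P = 350×9.81×(sin 28° + 0.15 cos 28°)/(cos 28° − 0.15 sin 28°) = 3430×0.6019/0.8125 = 2540 N.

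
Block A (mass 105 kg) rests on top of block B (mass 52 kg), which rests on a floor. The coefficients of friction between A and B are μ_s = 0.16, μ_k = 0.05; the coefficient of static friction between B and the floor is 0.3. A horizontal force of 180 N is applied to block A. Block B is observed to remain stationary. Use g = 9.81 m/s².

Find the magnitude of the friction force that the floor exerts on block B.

Between the blocks, N₁ = m_A g = 1030 N.
Maximum static friction on A from B: μ_s N₁ = 0.16×1030 = 164.8 N.
P = 180 N exceeds that limit, so A slips over B and the interface friction becomes kinetic: f₁ = μ_k N₁ = 0.05×1030 = 51.5 N.
B experiences an equal 51.5 N forward from A (third law). B is in equilibrium, so the floor supplies f₂ = 51.5 N of static friction (limit μ_s(m_A+m_B)g = 462.1 N, not exceeded).

f ≈ 51.5 N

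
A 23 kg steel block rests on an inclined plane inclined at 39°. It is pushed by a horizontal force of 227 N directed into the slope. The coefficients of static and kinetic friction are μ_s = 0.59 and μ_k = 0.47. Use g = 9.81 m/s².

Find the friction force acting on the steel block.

The horizontal push has a component P sin θ into the surface, so N = m g cos θ + P sin θ = 175.3 + 142.9 = 318.2 N.
Along the incline, the net driving force (taking up-slope positive) is P cos θ − m g sin θ = 176.4 − 142 = 34.42 N, so equilibrium requires friction f = -34.42 N (down-slope).
The limit of static friction is μ_s N = 187.7 N.
|f_req| = 34.42 ≤ 187.7 N → the steel block is in equilibrium; friction equals the required value.

f ≈ 34.4 N (down the incline)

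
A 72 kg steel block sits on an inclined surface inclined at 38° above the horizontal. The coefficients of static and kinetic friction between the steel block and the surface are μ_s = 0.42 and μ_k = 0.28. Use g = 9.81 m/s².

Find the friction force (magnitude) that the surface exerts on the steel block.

f ≈ 156 N (up the incline)

Normal force: N = m g cos θ = 72 × 9.81 × cos 38° = 556.6 N.
Along the slope the weight component is m g sin θ = 434.9 N; friction must supply exactly this, acting up-slope.
Maximum static friction available: μ_s N = 0.42 × 556.6 = 233.8 N.
Since |434.9| > 233.8 N, static friction cannot hold it; the steel block slides down the incline and kinetic friction applies: f = μ_k N = 0.28 × 556.6 = 156 N.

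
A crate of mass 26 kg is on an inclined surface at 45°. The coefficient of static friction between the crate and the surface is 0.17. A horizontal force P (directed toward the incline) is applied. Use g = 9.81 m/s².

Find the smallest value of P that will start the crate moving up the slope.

P ≈ 360 N

At impending motion up the slope, friction acts down-slope at its limit: f = μ_s N.
Perpendicular to the incline: N = m g cos θ + P sin θ.
Along the incline: P cos θ = m g sin θ + μ_s N = m g sin θ + μ_s (m g cos θ + P sin θ).
Solving, P (cos θ − μ_s sin θ) = m g (sin θ + μ_s cos θ), so P = 26×9.81×(sin 45° + 0.17 cos 45°)/(cos 45° − 0.17 sin 45°) = 255×0.8273/0.5869 = 360 N.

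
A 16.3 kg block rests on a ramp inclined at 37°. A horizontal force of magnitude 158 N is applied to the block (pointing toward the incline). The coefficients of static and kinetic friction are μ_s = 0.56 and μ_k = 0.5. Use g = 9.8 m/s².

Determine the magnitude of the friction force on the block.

f ≈ 30.1 N (down the incline)

Resolve perpendicular to the incline: N = m g cos θ + P sin θ = 16.3×9.8×cos 37° + 158×sin 37° = 222.7 N.
Along the incline, the net driving force (taking up-slope positive) is P cos θ − m g sin θ = 126.2 − 96.13 = 30.05 N, so equilibrium requires friction f = -30.05 N (down-slope).
Maximum static friction: μ_s N = 0.56 × 222.7 = 124.7 N.
Since 30.05 N is within the 124.7 N limit, the block stays put and friction is exactly 30.1 N.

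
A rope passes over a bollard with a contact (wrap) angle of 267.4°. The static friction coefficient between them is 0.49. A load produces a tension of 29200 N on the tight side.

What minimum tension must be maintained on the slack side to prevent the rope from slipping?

Capstan equation at impending slip: T_tight/T_slack = e^{μβ}.
β = 267.4° = 4.667 rad; e^{μβ} = e^{0.49×4.667} = 9.844.
T_slack = T_tight / e^{μβ} = 29200 / 9.844 = 2970 N.

T_min ≈ 2970 N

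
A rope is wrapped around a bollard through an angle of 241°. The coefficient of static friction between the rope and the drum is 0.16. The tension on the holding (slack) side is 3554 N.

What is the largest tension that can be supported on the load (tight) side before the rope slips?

At impending slip the capstan equation gives T₂/T₁ = e^{μβ} with β in radians.
β = 241° × π/180 = 4.206 rad.
e^{μβ} = e^{0.16×4.206} = 1.96.
T₂ = T₁ · e^{μβ} = 3554 × 1.96 = 6970 N.

T_max ≈ 6970 N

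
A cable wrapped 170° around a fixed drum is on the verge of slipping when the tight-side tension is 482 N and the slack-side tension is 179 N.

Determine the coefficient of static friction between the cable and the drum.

μ ≈ 0.334

T₂/T₁ = e^{μβ} → μ = ln(T₂/T₁)/β.
β = 170° = 2.967 rad.
μ = ln(482/179)/2.967 = ln(2.693)/2.967 = 0.334.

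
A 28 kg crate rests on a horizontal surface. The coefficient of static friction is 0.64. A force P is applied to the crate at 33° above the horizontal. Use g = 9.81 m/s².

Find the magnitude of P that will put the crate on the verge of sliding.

P ≈ 148 N

N = m g − P sin α (the pull lifts the crate).
At impending slip, P cos α = μ_s N = μ_s (m g − P sin α).
Solving: P (cos α + μ_s sin α) = μ_s m g → P = 0.64×275/(cos 33° + 0.64 sin 33°) = 176/1.187 = 148 N.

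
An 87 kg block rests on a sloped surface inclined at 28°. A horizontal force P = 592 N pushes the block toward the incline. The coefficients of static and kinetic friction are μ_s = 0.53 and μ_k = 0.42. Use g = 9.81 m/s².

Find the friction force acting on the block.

f ≈ 122 N (down the incline)

The horizontal push has a component P sin θ into the surface, so N = m g cos θ + P sin θ = 753.6 + 277.9 = 1031 N.
Along the incline, the net driving force (taking up-slope positive) is P cos θ − m g sin θ = 522.7 − 400.7 = 122 N, so equilibrium requires friction f = -122 N (down-slope).
The limit of static friction is μ_s N = 546.7 N.
Since 122 N is within the 546.7 N limit, the block stays put and friction is exactly 122 N.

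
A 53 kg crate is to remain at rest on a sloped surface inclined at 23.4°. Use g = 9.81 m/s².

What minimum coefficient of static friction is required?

μ_s,min ≈ 0.433

At the slip threshold m g sin θ = μ_s m g cos θ, so μ_s,min = tan θ.
μ_s,min = tan 23.4° = 0.433.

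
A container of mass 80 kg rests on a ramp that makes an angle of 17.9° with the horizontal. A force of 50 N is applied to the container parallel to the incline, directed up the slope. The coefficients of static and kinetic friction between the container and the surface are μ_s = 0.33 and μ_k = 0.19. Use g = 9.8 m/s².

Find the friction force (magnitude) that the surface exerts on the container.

Normal force: N = m g cos θ = 80 × 9.8 × cos 17.9° = 746.1 N.
The friction needed for equilibrium is m g sin θ − P = 241 − 50 = 191 N, measured positive up-slope.
Maximum static friction available: μ_s N = 0.33 × 746.1 = 246.2 N.
Since |191| ≤ 246.2 N, no slip — friction simply equals what equilibrium demands.

f ≈ 191 N (up the incline)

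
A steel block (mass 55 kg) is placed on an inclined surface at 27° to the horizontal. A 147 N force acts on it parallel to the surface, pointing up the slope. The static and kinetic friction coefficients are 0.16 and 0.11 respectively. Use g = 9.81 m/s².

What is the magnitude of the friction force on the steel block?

The normal reaction is N = m g cos θ = 480.7 N.
Parallel to the incline, ΣF = 0 gives f = m g sin θ − P = 245 − 147 = 97.95 N (up-slope positive).
The static-friction ceiling is μ_s N = 0.16 × 480.7 = 76.92 N.
Since |97.95| > 76.92 N, static friction cannot hold it; the steel block slides down the incline and kinetic friction applies: f = μ_k N = 0.11 × 480.7 = 52.9 N.

f ≈ 52.9 N (up the incline)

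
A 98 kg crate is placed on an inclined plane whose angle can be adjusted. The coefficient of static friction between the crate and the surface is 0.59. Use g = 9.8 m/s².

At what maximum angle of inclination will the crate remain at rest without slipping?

At the slip threshold, m g sin θ = μ_s · m g cos θ, so tan θ = μ_s.
θ_max = arctan(0.59) = 30.5°.

θ_max ≈ 30.5°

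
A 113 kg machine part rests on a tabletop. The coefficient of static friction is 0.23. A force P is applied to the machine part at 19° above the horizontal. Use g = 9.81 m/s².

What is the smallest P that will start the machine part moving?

N = m g − P sin α (the pull lifts the machine part).
At impending slip, P cos α = μ_s N = μ_s (m g − P sin α).
Solving: P (cos α + μ_s sin α) = μ_s m g → P = 0.23×1110/(cos 19° + 0.23 sin 19°) = 255/1.02 = 250 N.

P ≈ 250 N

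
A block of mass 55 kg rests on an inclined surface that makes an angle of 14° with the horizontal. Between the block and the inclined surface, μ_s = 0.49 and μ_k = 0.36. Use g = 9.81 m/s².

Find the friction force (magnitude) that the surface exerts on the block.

Perpendicular to the surface, N = m g cos θ = 55·9.81·cos 14° = 523.5 N.
For equilibrium along the incline, friction must balance the weight component: f = m g sin θ = 130.5 N up the slope.
Maximum static friction available: μ_s N = 0.49 × 523.5 = 256.5 N.
Since |130.5| ≤ 256.5 N, static friction is sufficient; f equals the required value, not μ_s N.

f ≈ 131 N (up the incline)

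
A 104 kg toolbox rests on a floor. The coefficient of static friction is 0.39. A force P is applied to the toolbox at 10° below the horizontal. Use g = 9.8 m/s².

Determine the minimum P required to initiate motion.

N = m g + P sin α (the push presses the toolbox into the floor).
At impending slip, P cos α = μ_s N = μ_s (m g + P sin α).
Solving: P (cos α − μ_s sin α) = μ_s m g → P = 0.39×1020/(cos 10° − 0.39 sin 10°) = 397/0.9171 = 433 N.

P ≈ 433 N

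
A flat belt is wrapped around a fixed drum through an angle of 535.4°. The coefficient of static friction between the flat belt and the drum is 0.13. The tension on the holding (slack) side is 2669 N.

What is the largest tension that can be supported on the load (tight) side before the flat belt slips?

At impending slip the capstan equation gives T₂/T₁ = e^{μβ} with β in radians.
β = 535.4° × π/180 = 9.344 rad.
e^{μβ} = e^{0.13×9.344} = 3.37.
T₂ = T₁ · e^{μβ} = 2669 × 3.37 = 8990 N.

T_max ≈ 8990 N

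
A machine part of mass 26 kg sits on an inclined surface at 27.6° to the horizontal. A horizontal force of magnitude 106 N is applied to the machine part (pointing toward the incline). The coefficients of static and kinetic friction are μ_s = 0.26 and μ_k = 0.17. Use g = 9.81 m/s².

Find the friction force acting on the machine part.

f ≈ 24.2 N (up the incline)

Normal direction: N = m g cos θ + P sin θ = 275.1 N.
Parallel to the incline: P cos θ − m g sin θ = 93.94 − 118.2 = -24.23 N; the friction needed to balance this is 24.23 N acting up the slope.
Maximum static friction: μ_s N = 0.26 × 275.1 = 71.54 N.
Since 24.23 N is within the 71.54 N limit, the machine part stays put and friction is exactly 24.2 N.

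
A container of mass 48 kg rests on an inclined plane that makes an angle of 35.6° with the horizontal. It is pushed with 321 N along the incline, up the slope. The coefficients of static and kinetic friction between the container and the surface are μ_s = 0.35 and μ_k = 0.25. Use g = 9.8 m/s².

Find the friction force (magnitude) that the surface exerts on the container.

f ≈ 47.2 N (down the incline)

Normal force: N = m g cos θ = 48 × 9.8 × cos 35.6° = 382.5 N.
For equilibrium along the incline the friction force must supply f = m g sin θ − P = 273.8 − 321 = -47.17 N (positive meaning up-slope).
Maximum static friction available: μ_s N = 0.35 × 382.5 = 133.9 N.
Since |-47.17| ≤ 133.9 N, static friction is sufficient; f equals the required value, not μ_s N.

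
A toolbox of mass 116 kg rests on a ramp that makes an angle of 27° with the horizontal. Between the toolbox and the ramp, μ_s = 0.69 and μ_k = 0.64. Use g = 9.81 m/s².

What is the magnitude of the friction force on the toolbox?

f ≈ 517 N (up the incline)

Perpendicular to the surface, N = m g cos θ = 116·9.81·cos 27° = 1014 N.
Along the slope the weight component is m g sin θ = 516.6 N; friction must supply exactly this, acting up-slope.
Static friction can supply at most μ_s N = 699.6 N.
Since |516.6| ≤ 699.6 N, the toolbox remains in static equilibrium and friction takes exactly the required value.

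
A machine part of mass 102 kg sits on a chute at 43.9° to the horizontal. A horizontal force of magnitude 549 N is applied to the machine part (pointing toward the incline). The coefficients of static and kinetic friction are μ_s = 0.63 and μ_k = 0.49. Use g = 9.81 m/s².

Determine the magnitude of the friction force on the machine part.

f ≈ 298 N (up the incline)

The horizontal push has a component P sin θ into the surface, so N = m g cos θ + P sin θ = 721 + 380.7 = 1102 N.
Parallel to the incline: P cos θ − m g sin θ = 395.6 − 693.8 = -298.2 N; the friction needed to balance this is 298.2 N acting up the slope.
The limit of static friction is μ_s N = 694.1 N.
|f_req| = 298.2 ≤ 694.1 N → the machine part is in equilibrium; friction equals the required value.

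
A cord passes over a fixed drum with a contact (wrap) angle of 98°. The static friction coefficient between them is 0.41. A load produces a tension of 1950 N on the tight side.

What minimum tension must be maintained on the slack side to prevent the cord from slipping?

Capstan equation at impending slip: T_tight/T_slack = e^{μβ}.
β = 98° = 1.71 rad; e^{μβ} = e^{0.41×1.71} = 2.016.
T_slack = T_tight / e^{μβ} = 1950 / 2.016 = 967 N.

T_min ≈ 967 N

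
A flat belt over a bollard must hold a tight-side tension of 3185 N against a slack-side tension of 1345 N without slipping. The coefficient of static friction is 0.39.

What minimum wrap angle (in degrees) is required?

T₂/T₁ = e^{μβ} → β = ln(T₂/T₁)/μ.
β = ln(3185/1345)/0.39 = 0.8621/0.39 = 2.21 rad.
In degrees: β = 2.21 × 180/π = 127°.

β_min ≈ 127°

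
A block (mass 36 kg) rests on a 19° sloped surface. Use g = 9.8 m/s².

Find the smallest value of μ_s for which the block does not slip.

At the slip threshold m g sin θ = μ_s m g cos θ, so μ_s,min = tan θ.
μ_s,min = tan 19° = 0.344.

μ_s,min ≈ 0.344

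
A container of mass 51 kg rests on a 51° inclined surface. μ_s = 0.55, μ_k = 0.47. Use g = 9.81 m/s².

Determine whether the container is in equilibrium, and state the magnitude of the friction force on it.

N = m g cos θ = 315 N.
Down-slope weight component: m g sin θ = 389 N.
μ_s N = 173 N.
389 > 173 N, so it slides; kinetic friction f = μ_k N = 0.47×315 = 148 N.

f ≈ 148 N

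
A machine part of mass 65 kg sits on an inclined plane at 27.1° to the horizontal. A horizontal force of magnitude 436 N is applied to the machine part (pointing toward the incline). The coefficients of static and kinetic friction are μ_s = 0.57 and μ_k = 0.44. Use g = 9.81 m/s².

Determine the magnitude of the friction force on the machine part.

Normal direction: N = m g cos θ + P sin θ = 766.3 N.
Parallel to the incline: P cos θ − m g sin θ = 388.1 − 290.5 = 97.65 N; the friction needed to balance this is 97.65 N acting down the slope.
Maximum static friction: μ_s N = 0.57 × 766.3 = 436.8 N.
Since 97.65 N is within the 436.8 N limit, the machine part stays put and friction is exactly 97.7 N.

f ≈ 97.7 N (down the incline)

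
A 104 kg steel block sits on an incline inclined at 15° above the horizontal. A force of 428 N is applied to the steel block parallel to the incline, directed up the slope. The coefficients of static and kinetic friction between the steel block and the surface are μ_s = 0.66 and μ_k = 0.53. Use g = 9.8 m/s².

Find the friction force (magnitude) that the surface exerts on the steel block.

f ≈ 164 N (down the incline)

Normal force: N = m g cos θ = 104 × 9.8 × cos 15° = 984.5 N.
For equilibrium along the incline the friction force must supply f = m g sin θ − P = 263.8 − 428 = -164.2 N (positive meaning up-slope).
The static-friction ceiling is μ_s N = 0.66 × 984.5 = 649.8 N.
Since |-164.2| ≤ 649.8 N, no slip — friction simply equals what equilibrium demands.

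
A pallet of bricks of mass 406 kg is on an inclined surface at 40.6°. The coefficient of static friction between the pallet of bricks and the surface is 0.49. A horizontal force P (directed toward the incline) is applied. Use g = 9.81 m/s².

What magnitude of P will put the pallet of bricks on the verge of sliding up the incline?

At impending motion up the slope, friction acts down-slope at its limit: f = μ_s N.
Perpendicular to the incline: N = m g cos θ + P sin θ.
Along the incline: P cos θ = m g sin θ + μ_s N = m g sin θ + μ_s (m g cos θ + P sin θ).
Solving, P (cos θ − μ_s sin θ) = m g (sin θ + μ_s cos θ), so P = 406×9.81×(sin 40.6° + 0.49 cos 40.6°)/(cos 40.6° − 0.49 sin 40.6°) = 3980×1.023/0.4404 = 9250 N.

P ≈ 9250 N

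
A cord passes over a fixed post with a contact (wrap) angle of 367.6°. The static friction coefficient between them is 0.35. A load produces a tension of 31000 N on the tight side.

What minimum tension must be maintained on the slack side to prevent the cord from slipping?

Capstan equation at impending slip: T_tight/T_slack = e^{μβ}.
β = 367.6° = 6.416 rad; e^{μβ} = e^{0.35×6.416} = 9.446.
T_slack = T_tight / e^{μβ} = 31000 / 9.446 = 3280 N.

T_min ≈ 3280 N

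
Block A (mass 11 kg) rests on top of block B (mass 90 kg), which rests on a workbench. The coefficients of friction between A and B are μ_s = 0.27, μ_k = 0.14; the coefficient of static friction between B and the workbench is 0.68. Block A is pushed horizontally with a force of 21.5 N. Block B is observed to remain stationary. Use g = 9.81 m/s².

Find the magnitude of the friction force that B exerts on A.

The normal force B exerts on A is simply A's weight, N₁ = 107.9 N.
So the A–B interface can sustain at most μ_s N₁ = 29.14 N of static friction.
Since P = 21.5 N ≤ 29.14 N, A does not slip on B; friction on A equals P = 21.5 N.
B experiences an equal 21.5 N forward from A (third law). B is in equilibrium, so the floor supplies f₂ = 21.5 N of static friction (limit μ_s(m_A+m_B)g = 673.8 N, not exceeded).

f ≈ 21.5 N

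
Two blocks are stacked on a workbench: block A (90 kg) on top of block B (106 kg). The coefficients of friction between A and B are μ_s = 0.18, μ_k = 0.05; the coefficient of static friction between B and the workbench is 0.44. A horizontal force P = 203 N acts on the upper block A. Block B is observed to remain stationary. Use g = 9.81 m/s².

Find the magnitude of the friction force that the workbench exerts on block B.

Normal force at the A–B interface: N₁ = m_A g = 882.9 N.
So the A–B interface can sustain at most μ_s N₁ = 158.9 N of static friction.
P = 203 N exceeds that limit, so A slips over B and the interface friction becomes kinetic: f₁ = μ_k N₁ = 0.05×882.9 = 44.1 N.
B experiences an equal 44.1 N forward from A (third law). B is in equilibrium, so the floor supplies f₂ = 44.1 N of static friction (limit μ_s(m_A+m_B)g = 846 N, not exceeded).

f ≈ 44.1 N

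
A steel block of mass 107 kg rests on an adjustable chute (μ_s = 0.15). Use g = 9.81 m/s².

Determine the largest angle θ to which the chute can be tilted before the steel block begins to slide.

θ_max ≈ 8.53°

At the slip threshold, m g sin θ = μ_s · m g cos θ, so tan θ = μ_s.
θ_max = arctan(0.15) = 8.53°.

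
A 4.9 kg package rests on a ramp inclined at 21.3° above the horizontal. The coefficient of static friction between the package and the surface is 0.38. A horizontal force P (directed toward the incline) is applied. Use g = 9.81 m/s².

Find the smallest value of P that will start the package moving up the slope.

At impending motion up the slope, friction acts down-slope at its limit: f = μ_s N.
Perpendicular to the incline: N = m g cos θ + P sin θ.
Along the incline: P cos θ = m g sin θ + μ_s N = m g sin θ + μ_s (m g cos θ + P sin θ).
Solving, P (cos θ − μ_s sin θ) = m g (sin θ + μ_s cos θ), so P = 4.9×9.81×(sin 21.3° + 0.38 cos 21.3°)/(cos 21.3° − 0.38 sin 21.3°) = 48.1×0.7173/0.7937 = 43.4 N.

P ≈ 43.4 N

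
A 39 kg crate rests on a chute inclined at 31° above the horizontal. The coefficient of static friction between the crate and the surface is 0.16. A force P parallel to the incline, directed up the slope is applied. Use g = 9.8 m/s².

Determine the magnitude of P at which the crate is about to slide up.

P ≈ 249 N

At impending motion up the slope, friction acts down-slope at its limit: f = μ_s N.
P is parallel to the surface, so N = m g cos θ = 328 N.
Along the incline: P = m g sin θ + μ_s N = 197 + 0.16×328 = 249 N.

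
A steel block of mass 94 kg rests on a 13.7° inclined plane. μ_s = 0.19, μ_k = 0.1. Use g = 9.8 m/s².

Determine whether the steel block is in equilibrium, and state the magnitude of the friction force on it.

f ≈ 89.5 N

N = m g cos θ = 895 N.
Down-slope weight component: m g sin θ = 218 N.
μ_s N = 170 N.
218 > 170 N, so it slides; kinetic friction f = μ_k N = 0.1×895 = 89.5 N.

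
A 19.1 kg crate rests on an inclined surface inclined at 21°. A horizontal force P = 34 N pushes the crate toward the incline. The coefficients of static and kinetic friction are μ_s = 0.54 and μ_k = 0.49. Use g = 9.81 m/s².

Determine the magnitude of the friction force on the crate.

f ≈ 35.4 N (up the incline)

Resolve perpendicular to the incline: N = m g cos θ + P sin θ = 19.1×9.81×cos 21° + 34×sin 21° = 187.1 N.
Parallel to the incline: P cos θ − m g sin θ = 31.74 − 67.15 = -35.41 N; the friction needed to balance this is 35.41 N acting up the slope.
Maximum static friction: μ_s N = 0.54 × 187.1 = 101 N.
|f_req| = 35.41 ≤ 101 N → the crate is in equilibrium; friction equals the required value.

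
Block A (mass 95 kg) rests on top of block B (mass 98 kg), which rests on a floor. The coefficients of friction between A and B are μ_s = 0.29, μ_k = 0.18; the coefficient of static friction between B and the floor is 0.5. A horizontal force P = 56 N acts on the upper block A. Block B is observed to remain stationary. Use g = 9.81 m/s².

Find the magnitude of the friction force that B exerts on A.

f ≈ 56 N

Normal force at the A–B interface: N₁ = m_A g = 932 N.
Maximum static friction on A from B: μ_s N₁ = 0.29×932 = 270.3 N.
P = 56 N is within that limit, so A and B move together (both at rest); the A–B friction is simply f₁ = P = 56 N.
B experiences an equal 56 N forward from A (third law). B is in equilibrium, so the floor supplies f₂ = 56 N of static friction (limit μ_s(m_A+m_B)g = 946.7 N, not exceeded).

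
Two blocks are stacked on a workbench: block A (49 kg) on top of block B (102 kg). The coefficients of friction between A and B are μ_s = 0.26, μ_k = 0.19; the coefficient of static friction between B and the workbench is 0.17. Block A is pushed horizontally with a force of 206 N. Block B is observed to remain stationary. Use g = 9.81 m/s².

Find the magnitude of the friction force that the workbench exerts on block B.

f ≈ 91.3 N

Between the blocks, N₁ = m_A g = 480.7 N.
So the A–B interface can sustain at most μ_s N₁ = 125 N of static friction.
P = 206 N exceeds that limit, so A slips over B and the interface friction becomes kinetic: f₁ = μ_k N₁ = 0.19×480.7 = 91.3 N.
By Newton's third law B feels 91.3 N forward from A. With B stationary, the floor's static friction on B balances it: f₂ = 91.3 N (well within μ_s(m_A+m_B)g = 251.8 N).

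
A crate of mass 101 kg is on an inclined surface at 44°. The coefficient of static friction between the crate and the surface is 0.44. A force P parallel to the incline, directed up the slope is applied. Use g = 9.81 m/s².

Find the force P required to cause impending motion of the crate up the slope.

At impending motion up the slope, friction acts down-slope at its limit: f = μ_s N.
P is parallel to the surface, so N = m g cos θ = 713 N.
Along the incline: P = m g sin θ + μ_s N = 688 + 0.44×713 = 1000 N.

P ≈ 1000 N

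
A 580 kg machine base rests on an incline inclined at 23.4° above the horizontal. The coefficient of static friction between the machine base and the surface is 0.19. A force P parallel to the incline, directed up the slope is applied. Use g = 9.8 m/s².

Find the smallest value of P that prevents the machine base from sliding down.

P_min ≈ 1270 N

The machine base tends to slide down (tan θ > μ_s), so at the point of impending slip friction acts up-slope at its limit: f = μ_s N.
P is parallel to the surface, so N = m g cos θ = 5220 N.
Along the incline: P + μ_s N = m g sin θ, so P = 2260 − 0.19×5220 = 1270 N.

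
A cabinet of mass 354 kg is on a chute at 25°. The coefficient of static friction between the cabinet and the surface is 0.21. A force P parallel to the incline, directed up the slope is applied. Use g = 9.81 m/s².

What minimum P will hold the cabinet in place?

The cabinet tends to slide down (tan θ > μ_s), so at the point of impending slip friction acts up-slope at its limit: f = μ_s N.
P is parallel to the surface, so N = m g cos θ = 3150 N.
Along the incline: P + μ_s N = m g sin θ, so P = 1470 − 0.21×3150 = 807 N.

P_min ≈ 807 N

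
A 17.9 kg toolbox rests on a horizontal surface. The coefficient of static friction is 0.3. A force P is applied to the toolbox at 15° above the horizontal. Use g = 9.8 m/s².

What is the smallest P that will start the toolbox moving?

P ≈ 50.4 N

N = m g − P sin α (the pull lifts the toolbox).
At impending slip, P cos α = μ_s N = μ_s (m g − P sin α).
Solving: P (cos α + μ_s sin α) = μ_s m g → P = 0.3×175/(cos 15° + 0.3 sin 15°) = 52.6/1.044 = 50.4 N.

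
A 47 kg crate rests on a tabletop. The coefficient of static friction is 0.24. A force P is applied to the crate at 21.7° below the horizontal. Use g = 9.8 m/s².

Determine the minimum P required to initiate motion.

P ≈ 132 N

N = m g + P sin α (the push presses the crate into the tabletop).
At impending slip, P cos α = μ_s N = μ_s (m g + P sin α).
Solving: P (cos α − μ_s sin α) = μ_s m g → P = 0.24×461/(cos 21.7° − 0.24 sin 21.7°) = 111/0.8404 = 132 N.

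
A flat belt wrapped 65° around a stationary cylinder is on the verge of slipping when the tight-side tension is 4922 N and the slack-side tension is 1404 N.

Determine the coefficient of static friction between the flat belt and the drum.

T₂/T₁ = e^{μβ} → μ = ln(T₂/T₁)/β.
β = 65° = 1.134 rad.
μ = ln(4922/1404)/1.134 = ln(3.506)/1.134 = 1.11.

μ ≈ 1.11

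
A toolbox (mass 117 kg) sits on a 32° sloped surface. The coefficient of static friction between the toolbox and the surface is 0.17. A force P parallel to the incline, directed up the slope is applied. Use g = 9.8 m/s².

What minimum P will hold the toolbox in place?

P_min ≈ 442 N

The toolbox tends to slide down (tan θ > μ_s), so at the point of impending slip friction acts up-slope at its limit: f = μ_s N.
P is parallel to the surface, so N = m g cos θ = 972 N.
Along the incline: P + μ_s N = m g sin θ, so P = 608 − 0.17×972 = 442 N.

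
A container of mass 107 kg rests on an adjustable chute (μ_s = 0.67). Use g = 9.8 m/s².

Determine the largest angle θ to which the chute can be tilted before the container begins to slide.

θ_max ≈ 33.8°

At the slip threshold, m g sin θ = μ_s · m g cos θ, so tan θ = μ_s.
θ_max = arctan(0.67) = 33.8°.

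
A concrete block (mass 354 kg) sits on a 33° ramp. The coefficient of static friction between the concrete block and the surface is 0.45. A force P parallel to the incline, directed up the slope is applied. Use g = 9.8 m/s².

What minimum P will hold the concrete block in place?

The concrete block tends to slide down (tan θ > μ_s), so at the point of impending slip friction acts up-slope at its limit: f = μ_s N.
P is parallel to the surface, so N = m g cos θ = 2910 N.
Along the incline: P + μ_s N = m g sin θ, so P = 1890 − 0.45×2910 = 580 N.

P_min ≈ 580 N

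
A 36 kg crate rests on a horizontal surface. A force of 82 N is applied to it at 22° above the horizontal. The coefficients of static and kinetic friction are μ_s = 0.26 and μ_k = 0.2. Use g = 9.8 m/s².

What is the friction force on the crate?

The vertical component of P reduces the normal force: N = m g − P sin α = 352.8 − 30.72 = 322.1 N.
The horizontal driving force is P cos α = 76.03 N, so equilibrium needs friction f = 76.03 N.
The static-friction limit is μ_s N = 83.74 N.
Since 76.03 N does not exceed the limit, the crate stays at rest and f = 76 N.

f ≈ 76 N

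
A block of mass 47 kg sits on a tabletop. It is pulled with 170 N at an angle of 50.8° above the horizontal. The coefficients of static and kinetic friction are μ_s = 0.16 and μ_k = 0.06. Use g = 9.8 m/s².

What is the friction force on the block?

N = m g − P sin α = 460.6 − 170×sin 50.8° = 328.9 N.
Horizontally, friction must balance P cos α = 107.4 N.
μ_s N = 0.16 × 328.9 = 52.62 N.
107.4 > 52.62 N → the block slides; f = μ_k N = 0.06×328.9 = 19.7 N.

f ≈ 19.7 N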